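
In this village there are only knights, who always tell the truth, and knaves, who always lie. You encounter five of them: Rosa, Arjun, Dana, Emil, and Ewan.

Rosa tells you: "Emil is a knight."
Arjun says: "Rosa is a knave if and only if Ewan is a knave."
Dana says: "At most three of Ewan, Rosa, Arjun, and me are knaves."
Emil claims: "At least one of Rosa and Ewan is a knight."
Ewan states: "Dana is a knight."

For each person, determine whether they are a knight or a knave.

Rosa: knight, Arjun: knight, Dana: knight, Emil: knight, Ewan: knight

Consider Rosa. Suppose Rosa is a knave.
Then no assignment of the remaining roles makes every statement match its speaker's type — contradiction.
So Rosa is a knight.
With that fixed, Dana's statement is true, so Dana is a knight.
With that fixed, Emil's statement is true, so Emil is a knight.
With that fixed, Ewan's statement is true, so Ewan is a knight.
With that fixed, Arjun's statement is true, so Arjun is a knight.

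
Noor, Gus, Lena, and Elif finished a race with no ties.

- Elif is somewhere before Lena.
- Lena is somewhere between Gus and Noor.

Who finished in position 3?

Lena

With clues 1–2, Elif, Gus, and Noor are ruled out for place 3.
So place 3 is Lena.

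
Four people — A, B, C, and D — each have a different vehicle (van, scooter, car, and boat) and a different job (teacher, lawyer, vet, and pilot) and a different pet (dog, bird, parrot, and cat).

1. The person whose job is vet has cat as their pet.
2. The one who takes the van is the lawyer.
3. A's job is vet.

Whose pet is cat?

A

With clues 1–3, B, C, and D are impossible for the one with pet cat.
That leaves A.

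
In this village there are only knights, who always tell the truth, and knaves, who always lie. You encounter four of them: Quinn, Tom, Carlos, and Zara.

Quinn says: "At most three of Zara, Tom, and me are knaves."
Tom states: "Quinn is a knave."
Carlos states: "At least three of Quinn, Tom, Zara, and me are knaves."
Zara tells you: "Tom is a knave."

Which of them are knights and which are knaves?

Quinn: knight, Tom: knave, Carlos: knave, Zara: knight

Regardless of anyone's role, Quinn's statement is true, so Quinn is a knight.
With that fixed, Tom's statement is false, so Tom is a knave.
With that fixed, Zara's statement is true, so Zara is a knight.
With that fixed, Carlos's statement is false, so Carlos is a knave.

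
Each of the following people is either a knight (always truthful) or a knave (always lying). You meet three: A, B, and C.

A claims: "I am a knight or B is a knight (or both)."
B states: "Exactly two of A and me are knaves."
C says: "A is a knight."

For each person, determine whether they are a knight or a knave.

A: knight, B: knave, C: knight

Consider A. Suppose A is a knave.
Then whichever role B has, B's statement has the wrong truth value — contradiction.
So A is a knight.
With that fixed, B's statement is false, so B is a knave.
With that fixed, C's statement is true, so C is a knight.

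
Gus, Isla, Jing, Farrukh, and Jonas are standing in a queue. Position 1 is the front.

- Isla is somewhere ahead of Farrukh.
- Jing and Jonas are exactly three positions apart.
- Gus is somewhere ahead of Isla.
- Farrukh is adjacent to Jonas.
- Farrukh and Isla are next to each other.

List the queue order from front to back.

From clue 1: Isla is in {1,2,3,4}.
From clues 1–2: Isla is in {1,2,3}.
From clues 1–3: Isla → position 3.
From clues 1–4: Gus is in {1,2}.
From clues 1–5: Gus → position 1, Jing → position 2, Farrukh → position 4, Jonas → position 5.

Gus, Jing, Isla, Farrukh, Jonas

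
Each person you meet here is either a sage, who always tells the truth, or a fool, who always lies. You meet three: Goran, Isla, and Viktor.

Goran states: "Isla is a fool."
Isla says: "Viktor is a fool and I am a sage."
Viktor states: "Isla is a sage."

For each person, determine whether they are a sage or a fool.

Consider Goran. Suppose Goran is a fool.
Then no assignment of the remaining roles makes every statement match its speaker's type — contradiction.
So Goran is a sage.
Consider Isla. Suppose Isla is a sage.
Then Goran's statement comes out false, contradicting Goran being a sage.
So Isla is a fool.
With that fixed, Viktor's statement is false, so Viktor is a fool.

Goran: sage, Isla: fool, Viktor: fool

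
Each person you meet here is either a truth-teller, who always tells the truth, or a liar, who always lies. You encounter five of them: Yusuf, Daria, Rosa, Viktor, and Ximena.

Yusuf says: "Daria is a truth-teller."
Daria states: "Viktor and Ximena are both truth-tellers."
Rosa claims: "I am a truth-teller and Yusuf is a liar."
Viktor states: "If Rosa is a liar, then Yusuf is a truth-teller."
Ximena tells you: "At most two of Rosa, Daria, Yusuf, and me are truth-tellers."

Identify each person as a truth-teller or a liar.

Consider Yusuf. Suppose Yusuf is a truth-teller.
Then no assignment of the remaining roles makes every statement match its speaker's type — contradiction.
So Yusuf is a liar.
Consider Daria. Suppose Daria is a truth-teller.
Then Yusuf's statement comes out true, contradicting Yusuf being a liar.
So Daria is a liar.
With that fixed, Ximena's statement is true, so Ximena is a truth-teller.
Consider Rosa. Suppose Rosa is a truth-teller.
Then no assignment of the remaining roles makes every statement match its speaker's type — contradiction.
So Rosa is a liar.
With that fixed, Viktor's statement is false, so Viktor is a liar.

Yusuf: liar, Daria: liar, Rosa: liar, Viktor: liar, Ximena: truth-teller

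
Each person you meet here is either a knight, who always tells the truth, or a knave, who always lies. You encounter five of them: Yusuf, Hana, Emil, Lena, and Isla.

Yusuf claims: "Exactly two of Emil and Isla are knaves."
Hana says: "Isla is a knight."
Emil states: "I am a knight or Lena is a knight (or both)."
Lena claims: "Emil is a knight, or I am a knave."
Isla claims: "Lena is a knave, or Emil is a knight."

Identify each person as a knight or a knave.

Yusuf: knave, Hana: knight, Emil: knight, Lena: knight, Isla: knight

Consider Yusuf. Suppose Yusuf is a knight.
Then no assignment of the remaining roles makes every statement match its speaker's type — contradiction.
So Yusuf is a knave.
Consider Hana. Suppose Hana is a knave.
Then no assignment of the remaining roles makes every statement match its speaker's type — contradiction.
So Hana is a knight.
Consider Emil. Suppose Emil is a knave.
Then whichever role Lena has, Lena's statement has the wrong truth value — contradiction.
So Emil is a knight.
With that fixed, Lena's statement is true, so Lena is a knight.
With that fixed, Isla's statement is true, so Isla is a knight.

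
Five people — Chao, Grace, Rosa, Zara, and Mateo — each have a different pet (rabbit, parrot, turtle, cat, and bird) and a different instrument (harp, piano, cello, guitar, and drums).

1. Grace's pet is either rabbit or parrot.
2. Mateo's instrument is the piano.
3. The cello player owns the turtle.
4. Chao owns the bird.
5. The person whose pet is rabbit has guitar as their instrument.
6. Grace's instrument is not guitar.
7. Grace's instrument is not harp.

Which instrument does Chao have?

With clues 1–2, piano is impossible for Chao's instrument.
With clues 1–4, cello is impossible for Chao's instrument.
With clues 1–5, guitar is impossible for Chao's instrument.
With clues 1–7, drums is impossible for Chao's instrument.
That leaves harp.

harp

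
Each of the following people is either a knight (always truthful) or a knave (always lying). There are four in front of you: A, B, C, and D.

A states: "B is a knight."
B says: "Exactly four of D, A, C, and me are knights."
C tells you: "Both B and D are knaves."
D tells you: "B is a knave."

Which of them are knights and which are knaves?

A: knave, B: knave, C: knave, D: knight

Consider A. Suppose A is a knight.
Then no assignment of the remaining roles makes every statement match its speaker's type — contradiction.
So A is a knave.
With that fixed, B's statement is false, so B is a knave.
With that fixed, D's statement is true, so D is a knight.
With that fixed, C's statement is false, so C is a knave.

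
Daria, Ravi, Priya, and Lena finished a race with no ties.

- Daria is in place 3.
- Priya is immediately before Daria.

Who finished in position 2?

With clue 1, Daria is ruled out for place 2.
With clues 1–2, Lena and Ravi are ruled out for place 2.
So place 2 is Priya.

Priya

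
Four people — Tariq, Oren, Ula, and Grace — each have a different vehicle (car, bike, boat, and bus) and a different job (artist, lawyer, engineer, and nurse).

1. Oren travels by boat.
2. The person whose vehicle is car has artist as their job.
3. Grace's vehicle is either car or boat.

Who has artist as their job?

Grace

With clues 1–2, Oren is impossible for the one with job artist.
With clues 1–3, Tariq and Ula are impossible for the one with job artist.
That leaves Grace.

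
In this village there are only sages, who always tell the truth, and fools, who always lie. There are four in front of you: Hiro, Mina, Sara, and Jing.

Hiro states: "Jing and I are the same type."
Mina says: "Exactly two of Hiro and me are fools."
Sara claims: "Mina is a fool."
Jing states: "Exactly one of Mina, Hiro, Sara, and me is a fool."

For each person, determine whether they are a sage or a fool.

Consider Hiro. Suppose Hiro is a fool.
Then whichever role Mina has, Mina's statement has the wrong truth value — contradiction.
So Hiro is a sage.
With that fixed, Mina's statement is false, so Mina is a fool.
With that fixed, Sara's statement is true, so Sara is a sage.
Consider Jing. Suppose Jing is a fool.
Then Hiro's statement comes out false, contradicting Hiro being a sage.
So Jing is a sage.

Hiro: sage, Mina: fool, Sara: sage, Jing: sage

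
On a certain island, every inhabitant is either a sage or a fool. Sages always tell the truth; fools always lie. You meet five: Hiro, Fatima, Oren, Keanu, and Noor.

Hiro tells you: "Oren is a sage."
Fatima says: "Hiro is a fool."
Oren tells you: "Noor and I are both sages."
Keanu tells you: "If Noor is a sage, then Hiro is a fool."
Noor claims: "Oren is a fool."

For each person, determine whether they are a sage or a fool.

Hiro: fool, Fatima: sage, Oren: fool, Keanu: sage, Noor: sage

Consider Hiro. Suppose Hiro is a sage.
Then no assignment of the remaining roles makes every statement match its speaker's type — contradiction.
So Hiro is a fool.
With that fixed, Fatima's statement is true, so Fatima is a sage.
With that fixed, Keanu's statement is true, so Keanu is a sage.
Consider Oren. Suppose Oren is a sage.
Then Hiro's statement comes out true, contradicting Hiro being a fool.
So Oren is a fool.
With that fixed, Noor's statement is true, so Noor is a sage.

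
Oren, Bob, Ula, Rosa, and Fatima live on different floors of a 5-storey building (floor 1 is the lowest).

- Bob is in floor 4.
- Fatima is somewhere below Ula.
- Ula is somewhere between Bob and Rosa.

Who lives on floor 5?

With clue 1, Bob is ruled out for floor 5.
With clues 1–2, Fatima is ruled out for floor 5.
With clues 1–3, Rosa and Ula are ruled out for floor 5.
So floor 5 is Oren.

Oren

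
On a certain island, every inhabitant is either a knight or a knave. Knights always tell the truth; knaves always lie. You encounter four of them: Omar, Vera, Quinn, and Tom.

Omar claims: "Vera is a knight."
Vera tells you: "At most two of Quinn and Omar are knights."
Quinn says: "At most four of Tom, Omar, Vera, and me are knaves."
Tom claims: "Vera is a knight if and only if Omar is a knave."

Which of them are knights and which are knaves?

Omar: knight, Vera: knight, Quinn: knight, Tom: knave

Regardless of anyone's role, Vera's statement is true, so Vera is a knight.
With that fixed, Quinn's statement is true, so Quinn is a knight.
With that fixed, Omar's statement is true, so Omar is a knight.
With that fixed, Tom's statement is false, so Tom is a knave.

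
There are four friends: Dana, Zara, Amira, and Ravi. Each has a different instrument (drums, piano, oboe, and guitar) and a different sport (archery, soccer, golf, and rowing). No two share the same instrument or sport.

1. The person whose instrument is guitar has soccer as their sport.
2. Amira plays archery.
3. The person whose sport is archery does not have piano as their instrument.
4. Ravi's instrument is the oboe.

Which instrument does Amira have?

drums

With clues 1–2, guitar is impossible for Amira's instrument.
With clues 1–3, piano is impossible for Amira's instrument.
With clues 1–4, oboe is impossible for Amira's instrument.
That leaves drums.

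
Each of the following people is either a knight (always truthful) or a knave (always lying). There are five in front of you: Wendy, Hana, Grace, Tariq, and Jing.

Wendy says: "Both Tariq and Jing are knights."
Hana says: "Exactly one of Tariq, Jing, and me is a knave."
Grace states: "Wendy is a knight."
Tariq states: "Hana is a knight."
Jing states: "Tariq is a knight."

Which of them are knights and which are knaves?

Consider Wendy. Suppose Wendy is a knight.
Then no assignment of the remaining roles makes every statement match its speaker's type — contradiction.
So Wendy is a knave.
With that fixed, Grace's statement is false, so Grace is a knave.
Consider Hana. Suppose Hana is a knight.
Then no assignment of the remaining roles makes every statement match its speaker's type — contradiction.
So Hana is a knave.
With that fixed, Tariq's statement is false, so Tariq is a knave.
With that fixed, Jing's statement is false, so Jing is a knave.

Wendy: knave, Hana: knave, Grace: knave, Tariq: knave, Jing: knave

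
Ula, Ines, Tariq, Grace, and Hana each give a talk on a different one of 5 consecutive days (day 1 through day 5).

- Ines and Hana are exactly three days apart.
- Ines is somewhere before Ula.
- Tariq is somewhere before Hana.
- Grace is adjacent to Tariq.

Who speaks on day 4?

Hana

With clues 1–3, Ines is ruled out for day 4.
With clues 1–4, Grace, Tariq, and Ula are ruled out for day 4.
So day 4 is Hana.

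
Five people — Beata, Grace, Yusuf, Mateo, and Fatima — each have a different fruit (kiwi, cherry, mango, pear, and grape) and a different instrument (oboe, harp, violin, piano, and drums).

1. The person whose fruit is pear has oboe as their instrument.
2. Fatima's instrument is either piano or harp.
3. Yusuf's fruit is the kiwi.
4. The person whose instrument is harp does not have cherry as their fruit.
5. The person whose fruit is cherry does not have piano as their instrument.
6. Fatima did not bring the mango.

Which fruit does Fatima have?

grape

With clues 1–2, pear is impossible for Fatima's fruit.
With clues 1–3, kiwi is impossible for Fatima's fruit.
With clues 1–5, cherry is impossible for Fatima's fruit.
With clues 1–6, mango is impossible for Fatima's fruit.
That leaves grape.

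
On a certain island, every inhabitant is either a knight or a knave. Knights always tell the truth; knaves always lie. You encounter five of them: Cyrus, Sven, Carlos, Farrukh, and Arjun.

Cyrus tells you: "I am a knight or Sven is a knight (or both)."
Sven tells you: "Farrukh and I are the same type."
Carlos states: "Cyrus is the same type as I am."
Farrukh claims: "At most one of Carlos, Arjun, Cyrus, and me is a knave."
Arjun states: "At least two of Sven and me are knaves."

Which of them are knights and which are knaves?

Cyrus: knight, Sven: knight, Carlos: knight, Farrukh: knight, Arjun: knave

Consider Cyrus. Suppose Cyrus is a knave.
Then whichever role Carlos has, Carlos's statement has the wrong truth value — contradiction.
So Cyrus is a knight.
Consider Sven. Suppose Sven is a knave.
Then whichever role Arjun has, Arjun's statement has the wrong truth value — contradiction.
So Sven is a knight.
With that fixed, Arjun's statement is false, so Arjun is a knave.
Consider Carlos. Suppose Carlos is a knave.
Then no assignment of the remaining roles makes every statement match its speaker's type — contradiction.
So Carlos is a knight.
Consider Farrukh. Suppose Farrukh is a knave.
Then Sven's statement comes out false, contradicting Sven being a knight.
So Farrukh is a knight.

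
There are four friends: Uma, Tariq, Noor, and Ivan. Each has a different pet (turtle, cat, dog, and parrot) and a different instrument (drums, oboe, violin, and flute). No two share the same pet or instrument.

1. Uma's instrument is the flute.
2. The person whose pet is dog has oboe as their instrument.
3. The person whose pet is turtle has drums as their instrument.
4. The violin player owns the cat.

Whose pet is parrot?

With clues 1–4, Ivan, Noor, and Tariq are impossible for the one with pet parrot.
That leaves Uma.

Uma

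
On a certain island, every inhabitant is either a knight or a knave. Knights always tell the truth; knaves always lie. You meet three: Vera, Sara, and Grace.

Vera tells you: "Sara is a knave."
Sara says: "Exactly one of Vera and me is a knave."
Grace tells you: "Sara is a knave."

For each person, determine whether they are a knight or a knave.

Vera: knave, Sara: knight, Grace: knave

Consider Vera. Suppose Vera is a knight.
Then whichever role Sara has, Sara's statement has the wrong truth value — contradiction.
So Vera is a knave.
Consider Sara. Suppose Sara is a knave.
Then Vera's statement comes out true, contradicting Vera being a knave.
So Sara is a knight.
With that fixed, Grace's statement is false, so Grace is a knave.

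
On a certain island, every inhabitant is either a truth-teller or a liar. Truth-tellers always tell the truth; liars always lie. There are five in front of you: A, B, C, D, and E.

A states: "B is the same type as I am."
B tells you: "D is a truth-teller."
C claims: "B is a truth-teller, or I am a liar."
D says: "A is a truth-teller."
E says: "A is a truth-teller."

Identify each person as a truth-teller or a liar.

A: truth-teller, B: truth-teller, C: truth-teller, D: truth-teller, E: truth-teller

Consider A. Suppose A is a liar.
Then no assignment of the remaining roles makes every statement match its speaker's type — contradiction.
So A is a truth-teller.
With that fixed, D's statement is true, so D is a truth-teller.
With that fixed, E's statement is true, so E is a truth-teller.
With that fixed, B's statement is true, so B is a truth-teller.
With that fixed, C's statement is true, so C is a truth-teller.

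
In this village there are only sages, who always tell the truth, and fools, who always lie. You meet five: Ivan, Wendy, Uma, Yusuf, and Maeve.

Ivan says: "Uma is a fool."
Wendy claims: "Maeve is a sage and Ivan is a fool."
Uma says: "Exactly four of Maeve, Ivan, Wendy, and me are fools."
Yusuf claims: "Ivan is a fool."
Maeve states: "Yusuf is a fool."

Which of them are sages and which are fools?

Ivan: sage, Wendy: fool, Uma: fool, Yusuf: fool, Maeve: sage

Consider Ivan. Suppose Ivan is a fool.
Then no assignment of the remaining roles makes every statement match its speaker's type — contradiction.
So Ivan is a sage.
With that fixed, Wendy's statement is false, so Wendy is a fool.
With that fixed, Uma's statement is false, so Uma is a fool.
With that fixed, Yusuf's statement is false, so Yusuf is a fool.
With that fixed, Maeve's statement is true, so Maeve is a sage.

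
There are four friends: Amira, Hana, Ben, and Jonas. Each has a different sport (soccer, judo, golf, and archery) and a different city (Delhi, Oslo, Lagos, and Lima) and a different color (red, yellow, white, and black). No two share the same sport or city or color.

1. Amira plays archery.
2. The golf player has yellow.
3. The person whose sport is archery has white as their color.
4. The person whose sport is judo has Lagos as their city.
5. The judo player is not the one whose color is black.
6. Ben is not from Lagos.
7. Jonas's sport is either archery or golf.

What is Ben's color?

With clues 1–3, white is impossible for Ben's color.
With clues 1–6, red is impossible for Ben's color.
With clues 1–7, yellow is impossible for Ben's color.
That leaves black.

black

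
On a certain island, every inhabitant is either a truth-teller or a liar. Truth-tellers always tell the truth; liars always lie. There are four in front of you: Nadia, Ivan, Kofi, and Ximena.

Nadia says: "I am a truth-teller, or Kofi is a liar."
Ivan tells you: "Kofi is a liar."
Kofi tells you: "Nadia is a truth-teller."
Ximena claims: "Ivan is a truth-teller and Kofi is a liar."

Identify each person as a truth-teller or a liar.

Nadia: truth-teller, Ivan: liar, Kofi: truth-teller, Ximena: liar

Consider Nadia. Suppose Nadia is a liar.
Then no assignment of the remaining roles makes every statement match its speaker's type — contradiction.
So Nadia is a truth-teller.
With that fixed, Kofi's statement is true, so Kofi is a truth-teller.
With that fixed, Ximena's statement is false, so Ximena is a liar.
With that fixed, Ivan's statement is false, so Ivan is a liar.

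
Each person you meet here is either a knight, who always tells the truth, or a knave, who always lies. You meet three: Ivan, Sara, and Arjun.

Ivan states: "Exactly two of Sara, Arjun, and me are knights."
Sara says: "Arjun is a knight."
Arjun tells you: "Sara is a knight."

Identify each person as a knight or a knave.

Consider Ivan. Suppose Ivan is a knight.
Then no assignment of the remaining roles makes every statement match its speaker's type — contradiction.
So Ivan is a knave.
Consider Sara. Suppose Sara is a knight.
Then no assignment of the remaining roles makes every statement match its speaker's type — contradiction.
So Sara is a knave.
With that fixed, Arjun's statement is false, so Arjun is a knave.

Ivan: knave, Sara: knave, Arjun: knave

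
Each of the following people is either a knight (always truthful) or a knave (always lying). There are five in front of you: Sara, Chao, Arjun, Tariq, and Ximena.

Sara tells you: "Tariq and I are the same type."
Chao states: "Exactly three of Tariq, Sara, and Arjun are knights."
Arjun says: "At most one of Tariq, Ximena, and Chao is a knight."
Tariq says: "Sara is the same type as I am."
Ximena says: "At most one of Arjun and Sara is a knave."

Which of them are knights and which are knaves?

Sara: knight, Chao: knave, Arjun: knave, Tariq: knight, Ximena: knight

Consider Sara. Suppose Sara is a knave.
Then whichever role Tariq has, Tariq's statement has the wrong truth value — contradiction.
So Sara is a knight.
With that fixed, Ximena's statement is true, so Ximena is a knight.
Consider Chao. Suppose Chao is a knight.
Then no assignment of the remaining roles makes every statement match its speaker's type — contradiction.
So Chao is a knave.
Consider Arjun. Suppose Arjun is a knight.
Then no assignment of the remaining roles makes every statement match its speaker's type — contradiction.
So Arjun is a knave.
Consider Tariq. Suppose Tariq is a knave.
Then Sara's statement comes out false, contradicting Sara being a knight.
So Tariq is a knight.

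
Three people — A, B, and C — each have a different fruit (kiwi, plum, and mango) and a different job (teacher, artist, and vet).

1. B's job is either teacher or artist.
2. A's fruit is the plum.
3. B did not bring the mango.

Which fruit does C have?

With clues 1–2, plum is impossible for C's fruit.
With clues 1–3, kiwi is impossible for C's fruit.
That leaves mango.

mango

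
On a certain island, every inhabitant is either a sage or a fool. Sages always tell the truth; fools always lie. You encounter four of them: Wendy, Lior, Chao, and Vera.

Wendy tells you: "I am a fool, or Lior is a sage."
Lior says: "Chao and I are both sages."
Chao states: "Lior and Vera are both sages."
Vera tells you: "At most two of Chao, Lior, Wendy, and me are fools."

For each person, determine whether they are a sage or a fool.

Wendy: sage, Lior: sage, Chao: sage, Vera: sage

Consider Wendy. Suppose Wendy is a fool.
Then Wendy's own statement would have to be false, but it can't be — contradiction.
So Wendy is a sage.
Consider Lior. Suppose Lior is a fool.
Then Wendy's statement comes out false, contradicting Wendy being a sage.
So Lior is a sage.
With that fixed, Vera's statement is true, so Vera is a sage.
With that fixed, Chao's statement is true, so Chao is a sage.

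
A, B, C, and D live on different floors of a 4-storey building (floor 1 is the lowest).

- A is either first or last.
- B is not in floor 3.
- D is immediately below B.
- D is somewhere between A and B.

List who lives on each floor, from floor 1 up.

From clue 1: A is in {1,4}.
From clues 1–4: A → floor 1, C → floor 2, D → floor 3, B → floor 4.

A, C, D, B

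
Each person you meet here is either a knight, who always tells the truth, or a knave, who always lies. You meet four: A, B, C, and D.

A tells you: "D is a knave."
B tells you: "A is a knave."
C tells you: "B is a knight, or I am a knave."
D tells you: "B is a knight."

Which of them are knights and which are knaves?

Consider A. Suppose A is a knight.
Then no assignment of the remaining roles makes every statement match its speaker's type — contradiction.
So A is a knave.
With that fixed, B's statement is true, so B is a knight.
With that fixed, C's statement is true, so C is a knight.
With that fixed, D's statement is true, so D is a knight.

A: knave, B: knight, C: knight, D: knight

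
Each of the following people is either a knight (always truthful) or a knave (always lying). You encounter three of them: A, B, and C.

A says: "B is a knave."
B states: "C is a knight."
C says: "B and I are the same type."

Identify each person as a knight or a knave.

A: knave, B: knight, C: knight

Consider A. Suppose A is a knight.
Then no assignment of the remaining roles makes every statement match its speaker's type — contradiction.
So A is a knave.
Consider B. Suppose B is a knave.
Then A's statement comes out true, contradicting A being a knave.
So B is a knight.
Consider C. Suppose C is a knave.
Then B's statement comes out false, contradicting B being a knight.
So C is a knight.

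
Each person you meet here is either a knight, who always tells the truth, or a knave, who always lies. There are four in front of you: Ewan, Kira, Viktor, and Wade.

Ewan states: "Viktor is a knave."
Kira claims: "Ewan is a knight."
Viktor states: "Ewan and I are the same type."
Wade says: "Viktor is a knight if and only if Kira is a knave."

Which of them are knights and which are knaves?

Consider Ewan. Suppose Ewan is a knave.
Then whichever role Viktor has, Viktor's statement has the wrong truth value — contradiction.
So Ewan is a knight.
With that fixed, Kira's statement is true, so Kira is a knight.
Consider Viktor. Suppose Viktor is a knight.
Then Ewan's statement comes out false, contradicting Ewan being a knight.
So Viktor is a knave.
With that fixed, Wade's statement is true, so Wade is a knight.

Ewan: knight, Kira: knight, Viktor: knave, Wade: knight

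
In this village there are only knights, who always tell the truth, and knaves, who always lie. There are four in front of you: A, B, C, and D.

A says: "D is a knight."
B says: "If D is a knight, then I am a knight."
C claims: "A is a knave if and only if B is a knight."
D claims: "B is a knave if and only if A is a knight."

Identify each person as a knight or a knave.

A: knight, B: knave, C: knight, D: knight

Consider A. Suppose A is a knave.
Then no assignment of the remaining roles makes every statement match its speaker's type — contradiction.
So A is a knight.
Consider B. Suppose B is a knight.
Then no assignment of the remaining roles makes every statement match its speaker's type — contradiction.
So B is a knave.
With that fixed, C's statement is true, so C is a knight.
With that fixed, D's statement is true, so D is a knight.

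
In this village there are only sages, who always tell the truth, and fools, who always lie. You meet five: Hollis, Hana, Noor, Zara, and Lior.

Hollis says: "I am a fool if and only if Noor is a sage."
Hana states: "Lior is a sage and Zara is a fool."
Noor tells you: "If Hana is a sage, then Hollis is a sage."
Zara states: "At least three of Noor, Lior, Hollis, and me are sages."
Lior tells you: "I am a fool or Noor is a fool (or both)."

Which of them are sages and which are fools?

Hollis: fool, Hana: sage, Noor: fool, Zara: fool, Lior: sage

Consider Hollis. Suppose Hollis is a sage.
Then no assignment of the remaining roles makes every statement match its speaker's type — contradiction.
So Hollis is a fool.
Consider Hana. Suppose Hana is a fool.
Then no assignment of the remaining roles makes every statement match its speaker's type — contradiction.
So Hana is a sage.
With that fixed, Noor's statement is false, so Noor is a fool.
With that fixed, Zara's statement is false, so Zara is a fool.
With that fixed, Lior's statement is true, so Lior is a sage.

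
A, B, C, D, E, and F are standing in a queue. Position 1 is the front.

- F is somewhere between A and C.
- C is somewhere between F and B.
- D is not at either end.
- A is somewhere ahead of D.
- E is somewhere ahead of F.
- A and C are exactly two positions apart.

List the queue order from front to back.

From clue 1: F is in {2,3,4,5}.
From clues 1–2: C is in {2,3,4,5}.
From clues 1–4: A is in {1,2,4}.
From clues 1–5: B → position 6.
From clues 1–6: E → position 1, A → position 2, F → position 3, C → position 4, D → position 5.

E, A, F, C, D, B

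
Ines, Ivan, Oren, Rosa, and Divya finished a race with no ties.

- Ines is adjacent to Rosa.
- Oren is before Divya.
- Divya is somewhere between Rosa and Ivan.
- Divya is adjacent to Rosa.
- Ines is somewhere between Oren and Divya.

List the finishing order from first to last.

From clues 1–2: Oren is in {1,2,3,4}.
From clues 1–3: Divya is in {3,4}.
From clues 1–4: Ines is in {2,5}.
From clues 1–5: Oren → place 1, Ines → place 2, Rosa → place 3, Divya → place 4, Ivan → place 5.

Oren, Ines, Rosa, Divya, Ivan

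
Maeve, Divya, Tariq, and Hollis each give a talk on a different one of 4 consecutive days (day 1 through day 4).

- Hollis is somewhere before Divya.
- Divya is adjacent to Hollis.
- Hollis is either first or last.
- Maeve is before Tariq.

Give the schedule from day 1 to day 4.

From clue 1: Divya is in {2,3,4}.
From clues 1–3: Hollis → day 1, Divya → day 2.
From clues 1–4: Maeve → day 3, Tariq → day 4.

Hollis, Divya, Maeve, Tariq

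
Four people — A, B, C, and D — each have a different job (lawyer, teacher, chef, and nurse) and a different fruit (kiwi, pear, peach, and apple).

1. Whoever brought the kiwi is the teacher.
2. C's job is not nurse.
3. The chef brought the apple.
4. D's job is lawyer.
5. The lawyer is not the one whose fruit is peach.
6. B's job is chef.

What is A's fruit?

peach

With clues 1–5, pear is impossible for A's fruit.
With clues 1–6, apple and kiwi are impossible for A's fruit.
That leaves peach.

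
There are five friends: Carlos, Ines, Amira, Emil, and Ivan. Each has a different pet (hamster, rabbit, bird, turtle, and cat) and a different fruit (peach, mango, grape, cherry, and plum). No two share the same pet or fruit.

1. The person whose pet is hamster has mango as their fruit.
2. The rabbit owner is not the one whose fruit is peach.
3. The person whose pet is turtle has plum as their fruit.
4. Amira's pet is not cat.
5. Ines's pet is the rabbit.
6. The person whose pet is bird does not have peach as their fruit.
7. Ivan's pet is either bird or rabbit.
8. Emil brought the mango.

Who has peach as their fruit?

Carlos

With clues 1–5, Ines is impossible for the one with fruit peach.
With clues 1–6, Amira is impossible for the one with fruit peach.
With clues 1–7, Ivan is impossible for the one with fruit peach.
With clues 1–8, Emil is impossible for the one with fruit peach.
That leaves Carlos.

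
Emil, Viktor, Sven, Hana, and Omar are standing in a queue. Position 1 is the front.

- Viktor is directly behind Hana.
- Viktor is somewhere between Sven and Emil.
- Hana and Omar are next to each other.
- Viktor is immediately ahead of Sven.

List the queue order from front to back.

From clue 1: Viktor is in {2,3,4,5}.
From clues 1–2: Viktor is in {3,4}.
From clues 1–3: Omar → position 2, Hana → position 3, Viktor → position 4.
From clues 1–4: Emil → position 1, Sven → position 5.

Emil, Omar, Hana, Viktor, Sven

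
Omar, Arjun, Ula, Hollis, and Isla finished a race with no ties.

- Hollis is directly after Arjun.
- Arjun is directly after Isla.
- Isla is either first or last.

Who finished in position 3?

With clues 1–2, Omar and Ula are ruled out for place 3.
With clues 1–3, Arjun and Isla are ruled out for place 3.
So place 3 is Hollis.

Hollis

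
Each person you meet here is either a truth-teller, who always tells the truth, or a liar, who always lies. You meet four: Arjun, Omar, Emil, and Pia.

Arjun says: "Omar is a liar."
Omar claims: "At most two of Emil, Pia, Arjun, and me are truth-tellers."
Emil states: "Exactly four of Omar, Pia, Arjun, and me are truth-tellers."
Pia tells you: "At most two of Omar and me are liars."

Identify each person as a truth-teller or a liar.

Regardless of anyone's role, Pia's statement is true, so Pia is a truth-teller.
Consider Arjun. Suppose Arjun is a truth-teller.
Then no assignment of the remaining roles makes every statement match its speaker's type — contradiction.
So Arjun is a liar.
With that fixed, Emil's statement is false, so Emil is a liar.
With that fixed, Omar's statement is true, so Omar is a truth-teller.

Arjun: liar, Omar: truth-teller, Emil: liar, Pia: truth-teller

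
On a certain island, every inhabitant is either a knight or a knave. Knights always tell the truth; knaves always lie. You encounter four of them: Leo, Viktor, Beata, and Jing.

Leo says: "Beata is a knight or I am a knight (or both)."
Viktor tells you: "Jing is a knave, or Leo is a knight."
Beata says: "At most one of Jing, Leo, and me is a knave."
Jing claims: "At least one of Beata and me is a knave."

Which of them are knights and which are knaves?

Consider Leo. Suppose Leo is a knight.
Then no assignment of the remaining roles makes every statement match its speaker's type — contradiction.
So Leo is a knave.
Consider Viktor. Suppose Viktor is a knight.
Then no assignment of the remaining roles makes every statement match its speaker's type — contradiction.
So Viktor is a knave.
Consider Beata. Suppose Beata is a knight.
Then Leo's statement comes out true, contradicting Leo being a knave.
So Beata is a knave.
With that fixed, Jing's statement is true, so Jing is a knight.

Leo: knave, Viktor: knave, Beata: knave, Jing: knight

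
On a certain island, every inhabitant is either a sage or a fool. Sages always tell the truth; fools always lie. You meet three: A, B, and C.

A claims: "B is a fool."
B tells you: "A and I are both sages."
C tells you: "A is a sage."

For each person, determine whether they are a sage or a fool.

Consider A. Suppose A is a fool.
Then no assignment of the remaining roles makes every statement match its speaker's type — contradiction.
So A is a sage.
With that fixed, C's statement is true, so C is a sage.
Consider B. Suppose B is a sage.
Then A's statement comes out false, contradicting A being a sage.
So B is a fool.

A: sage, B: fool, C: sage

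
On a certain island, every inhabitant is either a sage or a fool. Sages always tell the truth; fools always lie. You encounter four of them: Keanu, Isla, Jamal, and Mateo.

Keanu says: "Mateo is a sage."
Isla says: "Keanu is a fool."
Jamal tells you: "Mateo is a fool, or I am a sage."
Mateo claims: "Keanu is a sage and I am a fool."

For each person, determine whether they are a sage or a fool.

Keanu: fool, Isla: sage, Jamal: sage, Mateo: fool

Consider Keanu. Suppose Keanu is a sage.
Then whichever role Mateo has, Mateo's statement has the wrong truth value — contradiction.
So Keanu is a fool.
With that fixed, Isla's statement is true, so Isla is a sage.
With that fixed, Mateo's statement is false, so Mateo is a fool.
With that fixed, Jamal's statement is true, so Jamal is a sage.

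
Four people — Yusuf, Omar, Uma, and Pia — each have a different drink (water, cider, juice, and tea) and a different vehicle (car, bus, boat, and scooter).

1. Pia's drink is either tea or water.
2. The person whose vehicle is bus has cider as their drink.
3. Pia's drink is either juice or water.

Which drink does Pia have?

water

Clue 1 rules out cider and juice for Pia's drink.
With clues 1–3, tea is impossible for Pia's drink.
That leaves water.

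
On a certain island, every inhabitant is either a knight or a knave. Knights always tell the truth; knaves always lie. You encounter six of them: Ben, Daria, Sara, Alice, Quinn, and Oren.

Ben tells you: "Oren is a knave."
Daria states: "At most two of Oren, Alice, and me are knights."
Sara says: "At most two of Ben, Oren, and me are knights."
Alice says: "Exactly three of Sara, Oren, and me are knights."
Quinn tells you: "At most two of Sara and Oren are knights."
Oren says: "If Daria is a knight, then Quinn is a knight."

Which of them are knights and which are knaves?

Ben: knave, Daria: knight, Sara: knight, Alice: knave, Quinn: knight, Oren: knight

Regardless of anyone's role, Quinn's statement is true, so Quinn is a knight.
With that fixed, Oren's statement is true, so Oren is a knight.
With that fixed, Ben's statement is false, so Ben is a knave.
With that fixed, Sara's statement is true, so Sara is a knight.
Consider Daria. Suppose Daria is a knave.
Then Daria's own statement would have to be false, but it can't be — contradiction.
So Daria is a knight.
Consider Alice. Suppose Alice is a knight.
Then Daria's statement comes out false, contradicting Daria being a knight.
So Alice is a knave.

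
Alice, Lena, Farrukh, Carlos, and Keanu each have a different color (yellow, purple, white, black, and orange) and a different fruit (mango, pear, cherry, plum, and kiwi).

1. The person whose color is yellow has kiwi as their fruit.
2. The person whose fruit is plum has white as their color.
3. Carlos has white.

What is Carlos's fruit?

With clues 1–3, cherry, kiwi, mango, and pear are impossible for Carlos's fruit.
That leaves plum.

plum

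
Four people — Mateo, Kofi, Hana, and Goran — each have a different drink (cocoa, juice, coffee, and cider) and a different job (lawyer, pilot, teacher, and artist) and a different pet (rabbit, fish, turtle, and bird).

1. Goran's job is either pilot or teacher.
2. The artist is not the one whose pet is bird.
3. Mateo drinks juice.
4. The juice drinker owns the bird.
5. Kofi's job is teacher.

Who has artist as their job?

Clue 1 rules out Goran for the one with job artist.
With clues 1–4, Mateo is impossible for the one with job artist.
With clues 1–5, Kofi is impossible for the one with job artist.
That leaves Hana.

Hana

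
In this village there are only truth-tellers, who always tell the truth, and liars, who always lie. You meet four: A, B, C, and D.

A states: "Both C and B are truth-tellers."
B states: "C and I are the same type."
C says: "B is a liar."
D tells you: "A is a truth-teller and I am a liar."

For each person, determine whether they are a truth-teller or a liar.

A: liar, B: liar, C: truth-teller, D: liar

Consider A. Suppose A is a truth-teller.
Then whichever role D has, D's statement has the wrong truth value — contradiction.
So A is a liar.
With that fixed, D's statement is false, so D is a liar.
Consider B. Suppose B is a truth-teller.
Then no assignment of the remaining roles makes every statement match its speaker's type — contradiction.
So B is a liar.
With that fixed, C's statement is true, so C is a truth-teller.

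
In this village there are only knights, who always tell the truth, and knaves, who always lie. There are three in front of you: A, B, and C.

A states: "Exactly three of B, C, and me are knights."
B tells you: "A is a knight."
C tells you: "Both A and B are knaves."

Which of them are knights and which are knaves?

Consider A. Suppose A is a knight.
Then no assignment of the remaining roles makes every statement match its speaker's type — contradiction.
So A is a knave.
With that fixed, B's statement is false, so B is a knave.
With that fixed, C's statement is true, so C is a knight.

A: knave, B: knave, C: knight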